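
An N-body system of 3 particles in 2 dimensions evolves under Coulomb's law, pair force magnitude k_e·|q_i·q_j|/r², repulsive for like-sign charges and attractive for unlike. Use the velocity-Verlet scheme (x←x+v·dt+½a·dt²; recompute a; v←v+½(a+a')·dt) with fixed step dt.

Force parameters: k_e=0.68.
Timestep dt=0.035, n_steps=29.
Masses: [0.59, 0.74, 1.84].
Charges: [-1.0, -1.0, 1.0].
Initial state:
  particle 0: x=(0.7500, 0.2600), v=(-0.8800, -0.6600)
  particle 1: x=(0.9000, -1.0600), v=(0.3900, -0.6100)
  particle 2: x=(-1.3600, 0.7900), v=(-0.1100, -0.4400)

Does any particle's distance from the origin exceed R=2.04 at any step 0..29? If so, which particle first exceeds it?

step 0: x0=(0.7500, 0.2600) x1=(0.9000, -1.0600) x2=(-1.3600, 0.7900)
step 1: x0=(0.7190, 0.2373) x1=(0.9136, -1.0816) x2=(-1.3638, 0.7746)
step 2: x0=(0.6876, 0.2155) x1=(0.9273, -1.1038) x2=(-1.3674, 0.7591)
step 3: x0=(0.6558, 0.1946) x1=(0.9409, -1.1265) x2=(-1.3709, 0.7435)
step 4: x0=(0.6234, 0.1745) x1=(0.9546, -1.1497) x2=(-1.3743, 0.7279)
step 5: x0=(0.5906, 0.1552) x1=(0.9683, -1.1735) x2=(-1.3775, 0.7123)
step 6: x0=(0.5573, 0.1367) x1=(0.9821, -1.1977) x2=(-1.3806, 0.6966)
step 7: x0=(0.5234, 0.1190) x1=(0.9959, -1.2224) x2=(-1.3836, 0.6808)
step 8: x0=(0.4889, 0.1020) x1=(1.0099, -1.2475) x2=(-1.3864, 0.6649)
step 9: x0=(0.4539, 0.0858) x1=(1.0239, -1.2731) x2=(-1.3890, 0.6490)
step 10: x0=(0.4182, 0.0703) x1=(1.0381, -1.2991) x2=(-1.3915, 0.6330)
step 11: x0=(0.3819, 0.0555) x1=(1.0524, -1.3254) x2=(-1.3938, 0.6170)
step 12: x0=(0.3449, 0.0414) x1=(1.0668, -1.3521) x2=(-1.3960, 0.6009)
step 13: x0=(0.3073, 0.0279) x1=(1.0813, -1.3792) x2=(-1.3980, 0.5847)
step 14: x0=(0.2690, 0.0150) x1=(1.0959, -1.4065) x2=(-1.3999, 0.5684)
step 15: x0=(0.2300, 0.0027) x1=(1.1107, -1.4342) x2=(-1.4015, 0.5521)
step 16: x0=(0.1902, -0.0091) x1=(1.1255, -1.4621) x2=(-1.4030, 0.5357)
step 17: x0=(0.1498, -0.0202) x1=(1.1405, -1.4903) x2=(-1.4043, 0.5192)
step 18: x0=(0.1086, -0.0309) x1=(1.1556, -1.5187) x2=(-1.4054, 0.5027)
step 19: x0=(0.0667, -0.0409) x1=(1.1709, -1.5473) x2=(-1.4063, 0.4860)
step 20: x0=(0.0239, -0.0505) x1=(1.1862, -1.5761) x2=(-1.4070, 0.4693)
step 21: x0=(-0.0196, -0.0596) x1=(1.2016, -1.6051) x2=(-1.4075, 0.4524)
step 22: x0=(-0.0640, -0.0681) x1=(1.2172, -1.6343) x2=(-1.4078, 0.4355)
step 23: x0=(-0.1092, -0.0762) x1=(1.2328, -1.6636) x2=(-1.4078, 0.4185)
step 24: x0=(-0.1553, -0.0837) x1=(1.2485, -1.6930) x2=(-1.4075, 0.4013)
step 25: x0=(-0.2024, -0.0907) x1=(1.2643, -1.7226) x2=(-1.4071, 0.3841)
step 26: x0=(-0.2504, -0.0972) x1=(1.2802, -1.7522) x2=(-1.4063, 0.3667)
step 27: x0=(-0.2995, -0.1032) x1=(1.2962, -1.7820) x2=(-1.4052, 0.3492)
step 28: x0=(-0.3497, -0.1085) x1=(1.3122, -1.8119) x2=(-1.4038, 0.3316)
step 29: x0=(-0.4010, -0.1133) x1=(1.3283, -1.8419) x2=(-1.4020, 0.3137)

yes, particle 1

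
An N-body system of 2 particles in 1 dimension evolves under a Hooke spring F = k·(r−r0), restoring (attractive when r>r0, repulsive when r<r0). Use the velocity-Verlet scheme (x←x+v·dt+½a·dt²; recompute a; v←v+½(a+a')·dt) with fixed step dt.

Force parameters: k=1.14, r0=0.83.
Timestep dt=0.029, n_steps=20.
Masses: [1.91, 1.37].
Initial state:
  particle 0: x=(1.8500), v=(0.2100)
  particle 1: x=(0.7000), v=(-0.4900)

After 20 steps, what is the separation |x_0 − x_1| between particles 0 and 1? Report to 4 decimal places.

step 0: x0=(1.8500) x1=(0.7000)
step 1: x0=(1.8560) x1=(0.6859)
step 2: x0=(1.8618) x1=(0.6720)
step 3: x0=(1.8675) x1=(0.6584)
step 4: x0=(1.8730) x1=(0.6451)
step 5: x0=(1.8782) x1=(0.6320)
step 6: x0=(1.8833) x1=(0.6193)
step 7: x0=(1.8881) x1=(0.6068)
step 8: x0=(1.8928) x1=(0.5946)
step 9: x0=(1.8971) x1=(0.5828)
step 10: x0=(1.9013) x1=(0.5713)
step 11: x0=(1.9052) x1=(0.5602)
step 12: x0=(1.9088) x1=(0.5494)
step 13: x0=(1.9122) x1=(0.5390)
step 14: x0=(1.9152) x1=(0.5290)
step 15: x0=(1.9181) x1=(0.5193)
step 16: x0=(1.9206) x1=(0.5101)
step 17: x0=(1.9228) x1=(0.5013)
step 18: x0=(1.9247) x1=(0.4928)
step 19: x0=(1.9264) x1=(0.4848)
step 20: x0=(1.9277) x1=(0.4773)

1.4504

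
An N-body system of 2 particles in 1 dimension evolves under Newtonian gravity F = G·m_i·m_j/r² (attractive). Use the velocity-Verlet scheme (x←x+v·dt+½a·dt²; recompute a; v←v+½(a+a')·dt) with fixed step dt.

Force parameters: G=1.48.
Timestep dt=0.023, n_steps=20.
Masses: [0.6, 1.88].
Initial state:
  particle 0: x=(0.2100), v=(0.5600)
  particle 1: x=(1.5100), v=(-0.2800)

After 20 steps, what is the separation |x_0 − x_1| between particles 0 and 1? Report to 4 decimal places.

0.5869

step 0: x0=(0.2100) x1=(1.5100)
step 1: x0=(0.2233) x1=(1.5034)
step 2: x0=(0.2375) x1=(1.4966)
step 3: x0=(0.2527) x1=(1.4894)
step 4: x0=(0.2688) x1=(1.4819)
step 5: x0=(0.2859) x1=(1.4741)
step 6: x0=(0.3040) x1=(1.4660)
step 7: x0=(0.3233) x1=(1.4575)
step 8: x0=(0.3436) x1=(1.4487)
step 9: x0=(0.3652) x1=(1.4395)
step 10: x0=(0.3881) x1=(1.4299)
step 11: x0=(0.4123) x1=(1.4198)
step 12: x0=(0.4380) x1=(1.4093)
step 13: x0=(0.4652) x1=(1.3983)
step 14: x0=(0.4941) x1=(1.3867)
step 15: x0=(0.5249) x1=(1.3746)
step 16: x0=(0.5577) x1=(1.3618)
step 17: x0=(0.5928) x1=(1.3482)
step 18: x0=(0.6304) x1=(1.3339)
step 19: x0=(0.6711) x1=(1.3186)
step 20: x0=(0.7152) x1=(1.3022)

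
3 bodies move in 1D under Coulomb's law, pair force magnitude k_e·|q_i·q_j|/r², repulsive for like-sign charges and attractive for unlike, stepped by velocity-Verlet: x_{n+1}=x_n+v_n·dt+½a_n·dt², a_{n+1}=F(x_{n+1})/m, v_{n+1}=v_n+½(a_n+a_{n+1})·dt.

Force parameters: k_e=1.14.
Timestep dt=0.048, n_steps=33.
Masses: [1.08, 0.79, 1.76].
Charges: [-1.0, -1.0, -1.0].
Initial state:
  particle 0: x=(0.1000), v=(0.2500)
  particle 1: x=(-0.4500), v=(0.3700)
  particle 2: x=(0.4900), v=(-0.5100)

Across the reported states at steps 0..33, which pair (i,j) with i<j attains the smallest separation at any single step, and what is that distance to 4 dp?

pair (0,2), distance 0.3599

step 0: x0=(0.1000) x1=(-0.4500) x2=(0.4900)
step 1: x0=(0.1080) x1=(-0.4396) x2=(0.4713)
step 2: x0=(0.1057) x1=(-0.4443) x2=(0.4656)
step 3: x0=(0.0927) x1=(-0.4640) x2=(0.4734)
step 4: x0=(0.0707) x1=(-0.4983) x2=(0.4931)
step 5: x0=(0.0426) x1=(-0.5461) x2=(0.5226)
step 6: x0=(0.0110) x1=(-0.6065) x2=(0.5600)
step 7: x0=(-0.0223) x1=(-0.6781) x2=(0.6034)
step 8: x0=(-0.0562) x1=(-0.7594) x2=(0.6516)
step 9: x0=(-0.0900) x1=(-0.8491) x2=(0.7034)
step 10: x0=(-0.1235) x1=(-0.9459) x2=(0.7583)
step 11: x0=(-0.1565) x1=(-1.0488) x2=(0.8156)
step 12: x0=(-0.1890) x1=(-1.1568) x2=(0.8749)
step 13: x0=(-0.2210) x1=(-1.2692) x2=(0.9358)
step 14: x0=(-0.2527) x1=(-1.3853) x2=(0.9982)
step 15: x0=(-0.2840) x1=(-1.5046) x2=(1.0619)
step 16: x0=(-0.3151) x1=(-1.6266) x2=(1.1265)
step 17: x0=(-0.3459) x1=(-1.7510) x2=(1.1921)
step 18: x0=(-0.3764) x1=(-1.8774) x2=(1.2585)
step 19: x0=(-0.4069) x1=(-2.0057) x2=(1.3256)
step 20: x0=(-0.4371) x1=(-2.1356) x2=(1.3933)
step 21: x0=(-0.4673) x1=(-2.2669) x2=(1.4616)
step 22: x0=(-0.4974) x1=(-2.3994) x2=(1.5304)
step 23: x0=(-0.5273) x1=(-2.5331) x2=(1.5997)
step 24: x0=(-0.5572) x1=(-2.6678) x2=(1.6693)
step 25: x0=(-0.5871) x1=(-2.8034) x2=(1.7394)
step 26: x0=(-0.6169) x1=(-2.9399) x2=(1.8098)
step 27: x0=(-0.6467) x1=(-3.0771) x2=(1.8805)
step 28: x0=(-0.6764) x1=(-3.2151) x2=(1.9515)
step 29: x0=(-0.7062) x1=(-3.3536) x2=(2.0228)
step 30: x0=(-0.7359) x1=(-3.4928) x2=(2.0944)
step 31: x0=(-0.7655) x1=(-3.6325) x2=(2.1662)
step 32: x0=(-0.7952) x1=(-3.7727) x2=(2.2382)
step 33: x0=(-0.8249) x1=(-3.9134) x2=(2.3104)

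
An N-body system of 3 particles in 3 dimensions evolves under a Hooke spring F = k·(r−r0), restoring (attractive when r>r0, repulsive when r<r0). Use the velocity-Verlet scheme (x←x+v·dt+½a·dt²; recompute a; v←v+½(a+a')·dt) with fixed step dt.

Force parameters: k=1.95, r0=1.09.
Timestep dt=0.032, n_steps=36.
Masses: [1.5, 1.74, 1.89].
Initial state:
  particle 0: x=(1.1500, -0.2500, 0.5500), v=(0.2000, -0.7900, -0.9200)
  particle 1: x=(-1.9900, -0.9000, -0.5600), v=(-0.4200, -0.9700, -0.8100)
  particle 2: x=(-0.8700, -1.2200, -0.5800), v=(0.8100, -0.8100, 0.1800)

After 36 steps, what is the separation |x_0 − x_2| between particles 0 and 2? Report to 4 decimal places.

step 0: x0=(1.1500, -0.2500, 0.5500) x1=(-1.9900, -0.9000, -0.5600) x2=(-0.8700, -1.2200, -0.5800)
step 1: x0=(1.1542, -0.2759, 0.5196) x1=(-2.0022, -0.9308, -0.5855) x2=(-0.8435, -1.2456, -0.5739)
step 2: x0=(1.1541, -0.3032, 0.4875) x1=(-2.0118, -0.9611, -0.6101) x2=(-0.8160, -1.2706, -0.5672)
step 3: x0=(1.1497, -0.3318, 0.4535) x1=(-2.0187, -0.9910, -0.6339) x2=(-0.7874, -1.2950, -0.5598)
step 4: x0=(1.1409, -0.3616, 0.4178) x1=(-2.0230, -1.0204, -0.6568) x2=(-0.7579, -1.3189, -0.5519)
step 5: x0=(1.1280, -0.3927, 0.3805) x1=(-2.0246, -1.0493, -0.6788) x2=(-0.7276, -1.3421, -0.5434)
step 6: x0=(1.1109, -0.4251, 0.3416) x1=(-2.0234, -1.0778, -0.7000) x2=(-0.6965, -1.3647, -0.5345)
step 7: x0=(1.0898, -0.4587, 0.3011) x1=(-2.0195, -1.1058, -0.7203) x2=(-0.6647, -1.3868, -0.5251)
step 8: x0=(1.0648, -0.4935, 0.2592) x1=(-2.0129, -1.1334, -0.7398) x2=(-0.6323, -1.4083, -0.5154)
step 9: x0=(1.0359, -0.5295, 0.2159) x1=(-2.0035, -1.1606, -0.7585) x2=(-0.5994, -1.4293, -0.5053)
step 10: x0=(1.0034, -0.5665, 0.1713) x1=(-1.9914, -1.1874, -0.7764) x2=(-0.5661, -1.4498, -0.4949)
step 11: x0=(0.9673, -0.6046, 0.1255) x1=(-1.9766, -1.2138, -0.7934) x2=(-0.5325, -1.4698, -0.4843)
step 12: x0=(0.9278, -0.6437, 0.0785) x1=(-1.9591, -1.2398, -0.8097) x2=(-0.4986, -1.4894, -0.4735)
step 13: x0=(0.8852, -0.6838, 0.0305) x1=(-1.9391, -1.2654, -0.8252) x2=(-0.4646, -1.5086, -0.4626)
step 14: x0=(0.8395, -0.7247, -0.0184) x1=(-1.9164, -1.2908, -0.8400) x2=(-0.4306, -1.5274, -0.4517)
step 15: x0=(0.7911, -0.7664, -0.0682) x1=(-1.8913, -1.3157, -0.8540) x2=(-0.3966, -1.5458, -0.4407)
step 16: x0=(0.7400, -0.8088, -0.1188) x1=(-1.8638, -1.3404, -0.8673) x2=(-0.3628, -1.5640, -0.4298)
step 17: x0=(0.6865, -0.8519, -0.1700) x1=(-1.8339, -1.3648, -0.8800) x2=(-0.3292, -1.5819, -0.4189)
step 18: x0=(0.6308, -0.8955, -0.2219) x1=(-1.8017, -1.3889, -0.8920) x2=(-0.2960, -1.5997, -0.4082)
step 19: x0=(0.5732, -0.9395, -0.2743) x1=(-1.7674, -1.4128, -0.9034) x2=(-0.2632, -1.6173, -0.3976)
step 20: x0=(0.5138, -0.9839, -0.3272) x1=(-1.7311, -1.4364, -0.9142) x2=(-0.2309, -1.6349, -0.3871)
step 21: x0=(0.4529, -1.0286, -0.3804) x1=(-1.6928, -1.4599, -0.9244) x2=(-0.1993, -1.6524, -0.3769)
step 22: x0=(0.3908, -1.0733, -0.4341) x1=(-1.6527, -1.4831, -0.9341) x2=(-0.1682, -1.6701, -0.3668)
step 23: x0=(0.3275, -1.1181, -0.4881) x1=(-1.6109, -1.5062, -0.9434) x2=(-0.1379, -1.6878, -0.3569)
step 24: x0=(0.2633, -1.1628, -0.5425) x1=(-1.5675, -1.5291, -0.9521) x2=(-0.1082, -1.7058, -0.3472)
step 25: x0=(0.1984, -1.2072, -0.5972) x1=(-1.5227, -1.5520, -0.9605) x2=(-0.0793, -1.7241, -0.3375)
step 26: x0=(0.1328, -1.2513, -0.6524) x1=(-1.4766, -1.5747, -0.9685) x2=(-0.0511, -1.7427, -0.3278)
step 27: x0=(0.0667, -1.2951, -0.7081) x1=(-1.4294, -1.5974, -0.9761) x2=(-0.0235, -1.7616, -0.3181)
step 28: x0=(0.0001, -1.3386, -0.7643) x1=(-1.3812, -1.6200, -0.9834) x2=(0.0036, -1.7809, -0.3083)
step 29: x0=(-0.0670, -1.3817, -0.8209) x1=(-1.3321, -1.6426, -0.9904) x2=(0.0303, -1.8005, -0.2983)
step 30: x0=(-0.1344, -1.4245, -0.8781) x1=(-1.2823, -1.6652, -0.9971) x2=(0.0566, -1.8202, -0.2882)
step 31: x0=(-0.2020, -1.4671, -0.9356) x1=(-1.2320, -1.6878, -1.0036) x2=(0.0826, -1.8402, -0.2780)
step 32: x0=(-0.2698, -1.5095, -0.9934) x1=(-1.1813, -1.7105, -1.0099) x2=(0.1084, -1.8602, -0.2678)
step 33: x0=(-0.3374, -1.5517, -1.0515) x1=(-1.1304, -1.7333, -1.0160) x2=(0.1338, -1.8802, -0.2576)
step 34: x0=(-0.4048, -1.5938, -1.1097) x1=(-1.0795, -1.7562, -1.0218) x2=(0.1590, -1.9003, -0.2476)
step 35: x0=(-0.4716, -1.6358, -1.1679) x1=(-1.0285, -1.7792, -1.0273) x2=(0.1838, -1.9203, -0.2377)
step 36: x0=(-0.5378, -1.6777, -1.2263) x1=(-0.9778, -1.8024, -1.0324) x2=(0.2082, -1.9403, -0.2282)

1.2735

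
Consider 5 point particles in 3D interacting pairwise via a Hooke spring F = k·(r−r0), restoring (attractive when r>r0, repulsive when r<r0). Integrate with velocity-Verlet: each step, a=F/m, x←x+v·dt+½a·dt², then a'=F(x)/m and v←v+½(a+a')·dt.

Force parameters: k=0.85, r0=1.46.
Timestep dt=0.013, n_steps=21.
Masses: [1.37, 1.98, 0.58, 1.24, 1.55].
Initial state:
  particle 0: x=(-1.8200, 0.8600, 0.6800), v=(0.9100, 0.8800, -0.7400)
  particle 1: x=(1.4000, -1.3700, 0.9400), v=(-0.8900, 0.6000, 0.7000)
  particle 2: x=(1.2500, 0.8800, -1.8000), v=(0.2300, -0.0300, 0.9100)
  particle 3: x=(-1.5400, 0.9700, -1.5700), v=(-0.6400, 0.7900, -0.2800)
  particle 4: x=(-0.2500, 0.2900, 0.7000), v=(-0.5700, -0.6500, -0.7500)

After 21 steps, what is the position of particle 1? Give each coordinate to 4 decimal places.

step 0: x0=(-1.8200, 0.8600, 0.6800) x1=(1.4000, -1.3700, 0.9400) x2=(1.2500, 0.8800, -1.8000) x3=(-1.5400, 0.9700, -1.5700) x4=(-0.2500, 0.2900, 0.7000)
step 1: x0=(-1.8079, 0.8714, 0.6703) x1=(1.3883, -1.3620, 0.9490) x2=(1.2525, 0.8794, -1.7876) x3=(-1.5481, 0.9802, -1.5734) x4=(-0.2574, 0.2816, 0.6901)
step 2: x0=(-1.7955, 0.8826, 0.6603) x1=(1.3762, -1.3537, 0.9577) x2=(1.2540, 0.8784, -1.7741) x3=(-1.5558, 0.9901, -1.5765) x4=(-0.2647, 0.2731, 0.6801)
step 3: x0=(-1.7825, 0.8936, 0.6501) x1=(1.3638, -1.3450, 0.9661) x2=(1.2546, 0.8771, -1.7595) x3=(-1.5630, 0.9998, -1.5791) x4=(-0.2720, 0.2647, 0.6698)
step 4: x0=(-1.7692, 0.9046, 0.6397) x1=(1.3510, -1.3359, 0.9743) x2=(1.2541, 0.8753, -1.7438) x3=(-1.5697, 1.0092, -1.5814) x4=(-0.2792, 0.2563, 0.6594)
step 5: x0=(-1.7554, 0.9153, 0.6291) x1=(1.3379, -1.3265, 0.9822) x2=(1.2527, 0.8732, -1.7270) x3=(-1.5760, 1.0185, -1.5832) x4=(-0.2863, 0.2479, 0.6487)
step 6: x0=(-1.7412, 0.9259, 0.6183) x1=(1.3245, -1.3168, 0.9899) x2=(1.2503, 0.8707, -1.7091) x3=(-1.5819, 1.0274, -1.5847) x4=(-0.2934, 0.2395, 0.6379)
step 7: x0=(-1.7266, 0.9364, 0.6072) x1=(1.3108, -1.3067, 0.9973) x2=(1.2469, 0.8679, -1.6903) x3=(-1.5873, 1.0362, -1.5857) x4=(-0.3005, 0.2311, 0.6268)
step 8: x0=(-1.7116, 0.9467, 0.5960) x1=(1.2967, -1.2963, 1.0044) x2=(1.2426, 0.8646, -1.6703) x3=(-1.5923, 1.0447, -1.5864) x4=(-0.3075, 0.2227, 0.6156)
step 9: x0=(-1.6962, 0.9569, 0.5846) x1=(1.2823, -1.2855, 1.0113) x2=(1.2373, 0.8611, -1.6494) x3=(-1.5968, 1.0530, -1.5866) x4=(-0.3144, 0.2144, 0.6042)
step 10: x0=(-1.6804, 0.9669, 0.5730) x1=(1.2676, -1.2744, 1.0179) x2=(1.2310, 0.8572, -1.6275) x3=(-1.6009, 1.0610, -1.5865) x4=(-0.3213, 0.2061, 0.5926)
step 11: x0=(-1.6642, 0.9767, 0.5612) x1=(1.2526, -1.2629, 1.0242) x2=(1.2238, 0.8529, -1.6046) x3=(-1.6045, 1.0688, -1.5859) x4=(-0.3281, 0.1978, 0.5809)
step 12: x0=(-1.6476, 0.9864, 0.5492) x1=(1.2373, -1.2511, 1.0302) x2=(1.2157, 0.8484, -1.5808) x3=(-1.6076, 1.0763, -1.5850) x4=(-0.3348, 0.1895, 0.5689)
step 13: x0=(-1.6307, 0.9960, 0.5371) x1=(1.2217, -1.2390, 1.0360) x2=(1.2066, 0.8435, -1.5561) x3=(-1.6104, 1.0836, -1.5836) x4=(-0.3415, 0.1813, 0.5568)
step 14: x0=(-1.6134, 1.0054, 0.5248) x1=(1.2058, -1.2265, 1.0415) x2=(1.1966, 0.8383, -1.5304) x3=(-1.6126, 1.0906, -1.5819) x4=(-0.3482, 0.1730, 0.5446)
step 15: x0=(-1.5958, 1.0146, 0.5123) x1=(1.1895, -1.2137, 1.0468) x2=(1.1856, 0.8327, -1.5039) x3=(-1.6145, 1.0974, -1.5798) x4=(-0.3547, 0.1648, 0.5321)
step 16: x0=(-1.5778, 1.0237, 0.4996) x1=(1.1730, -1.2006, 1.0518) x2=(1.1738, 0.8269, -1.4765) x3=(-1.6159, 1.1040, -1.5772) x4=(-0.3613, 0.1567, 0.5196)
step 17: x0=(-1.5595, 1.0327, 0.4869) x1=(1.1562, -1.1872, 1.0565) x2=(1.1611, 0.8208, -1.4483) x3=(-1.6168, 1.1103, -1.5743) x4=(-0.3678, 0.1485, 0.5068)
step 18: x0=(-1.5408, 1.0415, 0.4740) x1=(1.1391, -1.1734, 1.0610) x2=(1.1475, 0.8145, -1.4193) x3=(-1.6174, 1.1163, -1.5710) x4=(-0.3742, 0.1404, 0.4939)
step 19: x0=(-1.5218, 1.0501, 0.4609) x1=(1.1218, -1.1593, 1.0651) x2=(1.1331, 0.8078, -1.3895) x3=(-1.6174, 1.1222, -1.5673) x4=(-0.3806, 0.1323, 0.4809)
step 20: x0=(-1.5026, 1.0586, 0.4477) x1=(1.1041, -1.1450, 1.0691) x2=(1.1178, 0.8009, -1.3590) x3=(-1.6171, 1.1277, -1.5633) x4=(-0.3869, 0.1243, 0.4677)
step 21: x0=(-1.4830, 1.0670, 0.4344) x1=(1.0862, -1.1303, 1.0728) x2=(1.1017, 0.7937, -1.3277) x3=(-1.6163, 1.1330, -1.5588) x4=(-0.3932, 0.1163, 0.4544)

(1.0862, -1.1303, 1.0728)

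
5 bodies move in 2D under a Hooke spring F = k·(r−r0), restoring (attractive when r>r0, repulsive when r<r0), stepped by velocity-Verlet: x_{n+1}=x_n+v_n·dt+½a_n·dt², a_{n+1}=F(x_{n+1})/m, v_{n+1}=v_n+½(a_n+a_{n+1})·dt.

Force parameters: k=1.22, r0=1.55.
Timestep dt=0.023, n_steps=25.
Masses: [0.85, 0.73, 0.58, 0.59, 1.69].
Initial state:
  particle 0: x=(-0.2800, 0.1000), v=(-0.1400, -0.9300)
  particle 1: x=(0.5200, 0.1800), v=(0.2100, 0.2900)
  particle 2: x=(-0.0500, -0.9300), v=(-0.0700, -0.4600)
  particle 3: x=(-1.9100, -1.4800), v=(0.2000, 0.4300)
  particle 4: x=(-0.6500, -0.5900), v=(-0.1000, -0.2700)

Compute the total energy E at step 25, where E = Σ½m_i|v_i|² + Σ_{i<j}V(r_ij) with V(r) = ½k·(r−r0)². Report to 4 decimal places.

3.5817

step 0: x0=(-0.2800, 0.1000) x1=(0.5200, 0.1800) x2=(-0.0500, -0.9300) x3=(-1.9100, -1.4800) x4=(-0.6500, -0.5900)
step 1: x0=(-0.2836, 0.0788) x1=(0.5248, 0.1865) x2=(-0.0514, -0.9413) x3=(-1.9043, -1.4693) x4=(-0.6525, -0.5963)
step 2: x0=(-0.2879, 0.0581) x1=(0.5294, 0.1927) x2=(-0.0524, -0.9540) x3=(-1.8964, -1.4572) x4=(-0.6555, -0.6027)
step 3: x0=(-0.2930, 0.0379) x1=(0.5338, 0.1986) x2=(-0.0530, -0.9681) x3=(-1.8864, -1.4437) x4=(-0.6590, -0.6092)
step 4: x0=(-0.2987, 0.0181) x1=(0.5380, 0.2041) x2=(-0.0532, -0.9836) x3=(-1.8743, -1.4288) x4=(-0.6629, -0.6158)
step 5: x0=(-0.3050, -0.0011) x1=(0.5420, 0.2094) x2=(-0.0528, -1.0004) x3=(-1.8603, -1.4125) x4=(-0.6672, -0.6225)
step 6: x0=(-0.3119, -0.0198) x1=(0.5457, 0.2143) x2=(-0.0520, -1.0186) x3=(-1.8444, -1.3951) x4=(-0.6719, -0.6294)
step 7: x0=(-0.3194, -0.0380) x1=(0.5491, 0.2189) x2=(-0.0506, -1.0380) x3=(-1.8267, -1.3765) x4=(-0.6771, -0.6363)
step 8: x0=(-0.3273, -0.0557) x1=(0.5522, 0.2232) x2=(-0.0487, -1.0587) x3=(-1.8073, -1.3568) x4=(-0.6826, -0.6433)
step 9: x0=(-0.3358, -0.0727) x1=(0.5549, 0.2271) x2=(-0.0462, -1.0806) x3=(-1.7863, -1.3361) x4=(-0.6885, -0.6504)
step 10: x0=(-0.3446, -0.0891) x1=(0.5573, 0.2307) x2=(-0.0432, -1.1037) x3=(-1.7639, -1.3145) x4=(-0.6948, -0.6576)
step 11: x0=(-0.3538, -0.1050) x1=(0.5593, 0.2339) x2=(-0.0395, -1.1279) x3=(-1.7402, -1.2920) x4=(-0.7013, -0.6648)
step 12: x0=(-0.3633, -0.1202) x1=(0.5609, 0.2368) x2=(-0.0352, -1.1531) x3=(-1.7153, -1.2688) x4=(-0.7082, -0.6721)
step 13: x0=(-0.3731, -0.1347) x1=(0.5622, 0.2393) x2=(-0.0302, -1.1794) x3=(-1.6893, -1.2449) x4=(-0.7153, -0.6795)
step 14: x0=(-0.3831, -0.1486) x1=(0.5630, 0.2414) x2=(-0.0246, -1.2066) x3=(-1.6625, -1.2205) x4=(-0.7227, -0.6869)
step 15: x0=(-0.3933, -0.1618) x1=(0.5634, 0.2431) x2=(-0.0184, -1.2347) x3=(-1.6348, -1.1955) x4=(-0.7304, -0.6943)
step 16: x0=(-0.4036, -0.1743) x1=(0.5633, 0.2444) x2=(-0.0114, -1.2636) x3=(-1.6066, -1.1701) x4=(-0.7382, -0.7018)
step 17: x0=(-0.4140, -0.1860) x1=(0.5629, 0.2453) x2=(-0.0038, -1.2933) x3=(-1.5778, -1.1444) x4=(-0.7462, -0.7093)
step 18: x0=(-0.4244, -0.1971) x1=(0.5620, 0.2458) x2=(0.0045, -1.3238) x3=(-1.5488, -1.1185) x4=(-0.7543, -0.7169)
step 19: x0=(-0.4348, -0.2073) x1=(0.5606, 0.2459) x2=(0.0135, -1.3548) x3=(-1.5195, -1.0923) x4=(-0.7626, -0.7245)
step 20: x0=(-0.4451, -0.2169) x1=(0.5589, 0.2455) x2=(0.0231, -1.3864) x3=(-1.4903, -1.0661) x4=(-0.7709, -0.7321)
step 21: x0=(-0.4554, -0.2256) x1=(0.5567, 0.2446) x2=(0.0333, -1.4185) x3=(-1.4611, -1.0398) x4=(-0.7793, -0.7397)
step 22: x0=(-0.4654, -0.2336) x1=(0.5541, 0.2434) x2=(0.0442, -1.4511) x3=(-1.4322, -1.0136) x4=(-0.7878, -0.7474)
step 23: x0=(-0.4753, -0.2409) x1=(0.5511, 0.2416) x2=(0.0556, -1.4839) x3=(-1.4037, -0.9874) x4=(-0.7962, -0.7551)
step 24: x0=(-0.4849, -0.2473) x1=(0.5478, 0.2394) x2=(0.0676, -1.5170) x3=(-1.3758, -0.9614) x4=(-0.8045, -0.7629)
step 25: x0=(-0.4942, -0.2530) x1=(0.5440, 0.2366) x2=(0.0800, -1.5503) x3=(-1.3484, -0.9356) x4=(-0.8128, -0.7707)
step 0 velocities: v0=(-0.1400, -0.9300) v1=(0.2100, 0.2900) v2=(-0.0700, -0.4600) v3=(0.2000, 0.4300) v4=(-0.1000, -0.2700)
step 0: KE=0.6219, PE=2.9609, E=3.5828
step 25 velocities: v0=(-0.3982, -0.2286) v1=(-0.1700, -0.1289) v2=(0.5506, -1.4488) v3=(1.1702, 1.1161) v4=(-0.3577, -0.3420)
step 25: KE=1.7812, PE=1.8004, E=3.5817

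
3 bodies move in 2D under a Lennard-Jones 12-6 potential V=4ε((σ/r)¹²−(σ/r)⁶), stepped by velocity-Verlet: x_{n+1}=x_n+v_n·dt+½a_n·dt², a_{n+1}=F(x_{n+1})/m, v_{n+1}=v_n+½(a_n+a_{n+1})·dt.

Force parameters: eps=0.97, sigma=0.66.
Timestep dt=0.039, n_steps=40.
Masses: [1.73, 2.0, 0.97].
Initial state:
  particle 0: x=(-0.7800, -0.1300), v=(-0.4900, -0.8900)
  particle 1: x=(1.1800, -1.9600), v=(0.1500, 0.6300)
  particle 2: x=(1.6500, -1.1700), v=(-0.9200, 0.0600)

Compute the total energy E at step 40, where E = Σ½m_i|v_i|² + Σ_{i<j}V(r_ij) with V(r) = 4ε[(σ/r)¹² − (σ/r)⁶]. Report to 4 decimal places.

1.2293

step 0: x0=(-0.7800, -0.1300) x1=(1.1800, -1.9600) x2=(1.6500, -1.1700)
step 1: x0=(-0.7991, -0.1647) x1=(1.1863, -1.9346) x2=(1.6131, -1.1694)
step 2: x0=(-0.8182, -0.1994) x1=(1.1938, -1.9072) x2=(1.5739, -1.1729)
step 3: x0=(-0.8373, -0.2341) x1=(1.2025, -1.8774) x2=(1.5321, -1.1814)
step 4: x0=(-0.8564, -0.2689) x1=(1.2120, -1.8458) x2=(1.4886, -1.1934)
step 5: x0=(-0.8755, -0.3036) x1=(1.2196, -1.8189) x2=(1.4492, -1.1959)
step 6: x0=(-0.8946, -0.3383) x1=(1.2189, -1.8144) x2=(1.4268, -1.1521)
step 7: x0=(-0.9137, -0.3730) x1=(1.2155, -1.8185) x2=(1.4099, -1.0906)
step 8: x0=(-0.9328, -0.4077) x1=(1.2123, -1.8216) x2=(1.3926, -1.0312)
step 9: x0=(-0.9518, -0.4425) x1=(1.2098, -1.8222) x2=(1.3739, -0.9770)
step 10: x0=(-0.9709, -0.4772) x1=(1.2077, -1.8203) x2=(1.3544, -0.9279)
step 11: x0=(-0.9900, -0.5119) x1=(1.2059, -1.8163) x2=(1.3341, -0.8830)
step 12: x0=(-1.0090, -0.5467) x1=(1.2044, -1.8107) x2=(1.3133, -0.8415)
step 13: x0=(-1.0281, -0.5814) x1=(1.2031, -1.8037) x2=(1.2922, -0.8030)
step 14: x0=(-1.0471, -0.6161) x1=(1.2018, -1.7955) x2=(1.2709, -0.7669)
step 15: x0=(-1.0662, -0.6509) x1=(1.2006, -1.7863) x2=(1.2494, -0.7328)
step 16: x0=(-1.0852, -0.6856) x1=(1.1994, -1.7761) x2=(1.2278, -0.7006)
step 17: x0=(-1.1042, -0.7204) x1=(1.1983, -1.7652) x2=(1.2062, -0.6700)
step 18: x0=(-1.1232, -0.7551) x1=(1.1971, -1.7536) x2=(1.1846, -0.6409)
step 19: x0=(-1.1422, -0.7899) x1=(1.1960, -1.7414) x2=(1.1629, -0.6131)
step 20: x0=(-1.1612, -0.8246) x1=(1.1948, -1.7286) x2=(1.1413, -0.5864)
step 21: x0=(-1.1802, -0.8593) x1=(1.1936, -1.7153) x2=(1.1198, -0.5609)
step 22: x0=(-1.1992, -0.8941) x1=(1.1924, -1.7014) x2=(1.0982, -0.5363)
step 23: x0=(-1.2182, -0.9288) x1=(1.1911, -1.6871) x2=(1.0768, -0.5127)
step 24: x0=(-1.2372, -0.9636) x1=(1.1898, -1.6724) x2=(1.0554, -0.4900)
step 25: x0=(-1.2561, -0.9983) x1=(1.1885, -1.6573) x2=(1.0342, -0.4681)
step 26: x0=(-1.2751, -1.0331) x1=(1.1871, -1.6418) x2=(1.0130, -0.4470)
step 27: x0=(-1.2940, -1.0678) x1=(1.1856, -1.6259) x2=(0.9919, -0.4267)
step 28: x0=(-1.3130, -1.1026) x1=(1.1841, -1.6097) x2=(0.9709, -0.4071)
step 29: x0=(-1.3319, -1.1373) x1=(1.1825, -1.5931) x2=(0.9501, -0.3882)
step 30: x0=(-1.3509, -1.1720) x1=(1.1808, -1.5762) x2=(0.9294, -0.3700)
step 31: x0=(-1.3698, -1.2068) x1=(1.1791, -1.5590) x2=(0.9088, -0.3524)
step 32: x0=(-1.3887, -1.2415) x1=(1.1773, -1.5415) x2=(0.8883, -0.3355)
step 33: x0=(-1.4076, -1.2763) x1=(1.1755, -1.5237) x2=(0.8680, -0.3192)
step 34: x0=(-1.4266, -1.3110) x1=(1.1735, -1.5056) x2=(0.8478, -0.3035)
step 35: x0=(-1.4455, -1.3457) x1=(1.1715, -1.4872) x2=(0.8278, -0.2884)
step 36: x0=(-1.4644, -1.3805) x1=(1.1694, -1.4685) x2=(0.8080, -0.2739)
step 37: x0=(-1.4833, -1.4152) x1=(1.1672, -1.4495) x2=(0.7883, -0.2599)
step 38: x0=(-1.5022, -1.4499) x1=(1.1649, -1.4302) x2=(0.7688, -0.2466)
step 39: x0=(-1.5211, -1.4847) x1=(1.1625, -1.4107) x2=(0.7495, -0.2339)
step 40: x0=(-1.5399, -1.5194) x1=(1.1601, -1.3909) x2=(0.7304, -0.2217)
step 0 velocities: v0=(-0.4900, -0.8900) v1=(0.1500, 0.6300) v2=(-0.9200, 0.0600)
step 0: KE=1.7245, PE=-0.4605, E=1.2640
step 40 velocities: v0=(-0.4843, -0.8906) v1=(-0.0650, 0.5118) v2=(-0.4870, 0.3046)
step 40: KE=1.3151, PE=-0.0858, E=1.2293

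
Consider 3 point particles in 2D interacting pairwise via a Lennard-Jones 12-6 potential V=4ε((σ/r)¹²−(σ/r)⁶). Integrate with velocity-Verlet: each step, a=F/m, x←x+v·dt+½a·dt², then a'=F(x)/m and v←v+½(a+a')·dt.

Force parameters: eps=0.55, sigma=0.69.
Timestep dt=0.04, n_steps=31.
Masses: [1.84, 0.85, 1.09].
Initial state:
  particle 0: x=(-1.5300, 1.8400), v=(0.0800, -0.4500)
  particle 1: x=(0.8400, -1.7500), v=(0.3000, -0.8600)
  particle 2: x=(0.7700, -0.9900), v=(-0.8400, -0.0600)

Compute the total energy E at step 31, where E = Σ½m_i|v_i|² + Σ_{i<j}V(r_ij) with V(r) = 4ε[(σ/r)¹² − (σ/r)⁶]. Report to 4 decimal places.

0.3961

step 0: x0=(-1.5300, 1.8400) x1=(0.8400, -1.7500) x2=(0.7700, -0.9900)
step 1: x0=(-1.5268, 1.8220) x1=(0.8521, -1.7852) x2=(0.7363, -0.9918)
step 2: x0=(-1.5236, 1.8040) x1=(0.8638, -1.8181) x2=(0.7029, -0.9954)
step 3: x0=(-1.5204, 1.7860) x1=(0.8749, -1.8475) x2=(0.6701, -1.0016)
step 4: x0=(-1.5172, 1.7680) x1=(0.8851, -1.8735) x2=(0.6379, -1.0106)
step 5: x0=(-1.5140, 1.7500) x1=(0.8944, -1.8963) x2=(0.6064, -1.0220)
step 6: x0=(-1.5108, 1.7320) x1=(0.9027, -1.9161) x2=(0.5756, -1.0358)
step 7: x0=(-1.5076, 1.7140) x1=(0.9101, -1.9333) x2=(0.5457, -1.0517)
step 8: x0=(-1.5044, 1.6960) x1=(0.9164, -1.9480) x2=(0.5165, -1.0694)
step 9: x0=(-1.5012, 1.6780) x1=(0.9217, -1.9604) x2=(0.4881, -1.0890)
step 10: x0=(-1.4980, 1.6600) x1=(0.9259, -1.9706) x2=(0.4606, -1.1102)
step 11: x0=(-1.4948, 1.6420) x1=(0.9290, -1.9788) x2=(0.4339, -1.1331)
step 12: x0=(-1.4916, 1.6240) x1=(0.9309, -1.9849) x2=(0.4082, -1.1575)
step 13: x0=(-1.4884, 1.6060) x1=(0.9315, -1.9891) x2=(0.3835, -1.1835)
step 14: x0=(-1.4852, 1.5880) x1=(0.9308, -1.9912) x2=(0.3598, -1.2110)
step 15: x0=(-1.4820, 1.5700) x1=(0.9286, -1.9914) x2=(0.3372, -1.2401)
step 16: x0=(-1.4788, 1.5520) x1=(0.9248, -1.9895) x2=(0.3160, -1.2708)
step 17: x0=(-1.4756, 1.5340) x1=(0.9192, -1.9854) x2=(0.2961, -1.3032)
step 18: x0=(-1.4724, 1.5160) x1=(0.9115, -1.9791) x2=(0.2779, -1.3374)
step 19: x0=(-1.4692, 1.4980) x1=(0.9015, -1.9704) x2=(0.2614, -1.3733)
step 20: x0=(-1.4660, 1.4800) x1=(0.8889, -1.9593) x2=(0.2470, -1.4112)
step 21: x0=(-1.4628, 1.4620) x1=(0.8736, -1.9459) x2=(0.2347, -1.4509)
step 22: x0=(-1.4596, 1.4440) x1=(0.8561, -1.9309) x2=(0.2240, -1.4918)
step 23: x0=(-1.4564, 1.4259) x1=(0.8393, -1.9162) x2=(0.2129, -1.5325)
step 24: x0=(-1.4532, 1.4079) x1=(0.8298, -1.9061) x2=(0.1961, -1.5696)
step 25: x0=(-1.4500, 1.3899) x1=(0.8344, -1.9035) x2=(0.1682, -1.6009)
step 26: x0=(-1.4467, 1.3719) x1=(0.8478, -1.9048) x2=(0.1335, -1.6290)
step 27: x0=(-1.4435, 1.3539) x1=(0.8624, -1.9067) x2=(0.0979, -1.6568)
step 28: x0=(-1.4403, 1.3359) x1=(0.8747, -1.9077) x2=(0.0641, -1.6852)
step 29: x0=(-1.4371, 1.3179) x1=(0.8835, -1.9078) x2=(0.0329, -1.7143)
step 30: x0=(-1.4339, 1.2999) x1=(0.8889, -1.9071) x2=(0.0045, -1.7441)
step 31: x0=(-1.4307, 1.2819) x1=(0.8910, -1.9059) x2=(-0.0214, -1.7743)
step 0 velocities: v0=(0.0800, -0.4500) v1=(0.3000, -0.8600) v2=(-0.8400, -0.0600)
step 0: KE=0.9313, PE=-0.5455, E=0.3858
step 31 velocities: v0=(0.0801, -0.4502) v1=(0.0143, 0.0375) v2=(-0.6174, -0.7596)
step 31: KE=0.7152, PE=-0.3191, E=0.3961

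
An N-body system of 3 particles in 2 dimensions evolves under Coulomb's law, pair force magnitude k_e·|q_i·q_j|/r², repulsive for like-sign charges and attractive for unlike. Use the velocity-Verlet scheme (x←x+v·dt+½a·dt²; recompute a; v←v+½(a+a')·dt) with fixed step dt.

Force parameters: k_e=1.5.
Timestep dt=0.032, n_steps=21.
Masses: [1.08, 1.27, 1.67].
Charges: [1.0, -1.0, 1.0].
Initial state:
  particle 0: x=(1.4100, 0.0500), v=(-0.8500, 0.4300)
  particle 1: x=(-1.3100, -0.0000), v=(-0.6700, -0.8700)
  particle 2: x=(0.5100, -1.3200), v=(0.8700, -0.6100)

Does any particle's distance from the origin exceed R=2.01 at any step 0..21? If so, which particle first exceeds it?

step 0: x0=(1.4100, 0.0500) x1=(-1.3100, -0.0000) x2=(0.5100, -1.3200)
step 1: x0=(1.3828, 0.0640) x1=(-1.3313, -0.0279) x2=(0.5377, -1.3396)
step 2: x0=(1.3558, 0.0784) x1=(-1.3522, -0.0559) x2=(0.5650, -1.3594)
step 3: x0=(1.3288, 0.0933) x1=(-1.3727, -0.0841) x2=(0.5921, -1.3794)
step 4: x0=(1.3018, 0.1086) x1=(-1.3929, -0.1124) x2=(0.6188, -1.3996)
step 5: x0=(1.2749, 0.1244) x1=(-1.4128, -0.1407) x2=(0.6453, -1.4201)
step 6: x0=(1.2479, 0.1407) x1=(-1.4323, -0.1692) x2=(0.6715, -1.4407)
step 7: x0=(1.2209, 0.1574) x1=(-1.4515, -0.1977) x2=(0.6975, -1.4616)
step 8: x0=(1.1939, 0.1745) x1=(-1.4704, -0.2263) x2=(0.7233, -1.4827)
step 9: x0=(1.1668, 0.1921) x1=(-1.4889, -0.2550) x2=(0.7488, -1.5041)
step 10: x0=(1.1397, 0.2101) x1=(-1.5071, -0.2838) x2=(0.7742, -1.5256)
step 11: x0=(1.1124, 0.2285) x1=(-1.5250, -0.3126) x2=(0.7993, -1.5474)
step 12: x0=(1.0851, 0.2472) x1=(-1.5426, -0.3414) x2=(0.8243, -1.5694)
step 13: x0=(1.0575, 0.2664) x1=(-1.5598, -0.3703) x2=(0.8492, -1.5916)
step 14: x0=(1.0299, 0.2859) x1=(-1.5767, -0.3993) x2=(0.8739, -1.6140)
step 15: x0=(1.0021, 0.3058) x1=(-1.5934, -0.4282) x2=(0.8985, -1.6367)
step 16: x0=(0.9741, 0.3260) x1=(-1.6097, -0.4572) x2=(0.9229, -1.6595)
step 17: x0=(0.9460, 0.3465) x1=(-1.6258, -0.4862) x2=(0.9473, -1.6824)
step 18: x0=(0.9176, 0.3672) x1=(-1.6415, -0.5152) x2=(0.9715, -1.7056)
step 19: x0=(0.8891, 0.3883) x1=(-1.6569, -0.5443) x2=(0.9957, -1.7289)
step 20: x0=(0.8604, 0.4096) x1=(-1.6721, -0.5733) x2=(1.0197, -1.7524)
step 21: x0=(0.8314, 0.4311) x1=(-1.6870, -0.6023) x2=(1.0437, -1.7761)

yes, particle 2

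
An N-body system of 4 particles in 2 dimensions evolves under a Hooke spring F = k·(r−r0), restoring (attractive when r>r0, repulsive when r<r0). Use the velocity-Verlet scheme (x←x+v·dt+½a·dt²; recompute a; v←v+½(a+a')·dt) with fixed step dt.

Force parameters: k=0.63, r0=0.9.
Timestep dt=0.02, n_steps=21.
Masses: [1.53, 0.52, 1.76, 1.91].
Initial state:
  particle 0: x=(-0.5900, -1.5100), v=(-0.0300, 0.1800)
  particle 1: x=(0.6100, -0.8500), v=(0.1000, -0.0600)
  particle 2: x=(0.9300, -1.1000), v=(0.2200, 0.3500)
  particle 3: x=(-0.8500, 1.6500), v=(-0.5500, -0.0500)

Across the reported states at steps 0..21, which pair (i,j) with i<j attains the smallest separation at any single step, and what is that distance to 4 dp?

step 0: x0=(-0.5900, -1.5100) x1=(0.6100, -0.8500) x2=(0.9300, -1.1000) x3=(-0.8500, 1.6500)
step 1: x0=(-0.5905, -1.5062) x1=(0.6116, -0.8508) x2=(0.9343, -1.0929) x3=(-0.8608, 1.6486)
step 2: x0=(-0.5909, -1.5019) x1=(0.6122, -0.8507) x2=(0.9384, -1.0856) x3=(-0.8713, 1.6464)
step 3: x0=(-0.5912, -1.4972) x1=(0.6120, -0.8497) x2=(0.9422, -1.0780) x3=(-0.8815, 1.6435)
step 4: x0=(-0.5912, -1.4921) x1=(0.6109, -0.8478) x2=(0.9458, -1.0703) x3=(-0.8913, 1.6397)
step 5: x0=(-0.5912, -1.4865) x1=(0.6089, -0.8451) x2=(0.9492, -1.0623) x3=(-0.9008, 1.6352)
step 6: x0=(-0.5910, -1.4805) x1=(0.6060, -0.8416) x2=(0.9524, -1.0541) x3=(-0.9100, 1.6299)
step 7: x0=(-0.5907, -1.4741) x1=(0.6022, -0.8372) x2=(0.9553, -1.0457) x3=(-0.9188, 1.6238)
step 8: x0=(-0.5902, -1.4672) x1=(0.5974, -0.8319) x2=(0.9580, -1.0371) x3=(-0.9272, 1.6169)
step 9: x0=(-0.5896, -1.4600) x1=(0.5918, -0.8259) x2=(0.9604, -1.0283) x3=(-0.9353, 1.6093)
step 10: x0=(-0.5889, -1.4523) x1=(0.5853, -0.8190) x2=(0.9627, -1.0192) x3=(-0.9431, 1.6009)
step 11: x0=(-0.5880, -1.4441) x1=(0.5778, -0.8113) x2=(0.9647, -1.0100) x3=(-0.9505, 1.5918)
step 12: x0=(-0.5870, -1.4356) x1=(0.5695, -0.8028) x2=(0.9664, -1.0005) x3=(-0.9575, 1.5819)
step 13: x0=(-0.5859, -1.4266) x1=(0.5603, -0.7935) x2=(0.9680, -0.9908) x3=(-0.9642, 1.5713)
step 14: x0=(-0.5846, -1.4172) x1=(0.5503, -0.7834) x2=(0.9692, -0.9809) x3=(-0.9706, 1.5600)
step 15: x0=(-0.5832, -1.4075) x1=(0.5393, -0.7726) x2=(0.9703, -0.9708) x3=(-0.9765, 1.5479)
step 16: x0=(-0.5817, -1.3973) x1=(0.5276, -0.7610) x2=(0.9711, -0.9605) x3=(-0.9822, 1.5351)
step 17: x0=(-0.5801, -1.3867) x1=(0.5149, -0.7487) x2=(0.9716, -0.9500) x3=(-0.9874, 1.5216)
step 18: x0=(-0.5783, -1.3757) x1=(0.5015, -0.7356) x2=(0.9719, -0.9393) x3=(-0.9924, 1.5074)
step 19: x0=(-0.5764, -1.3643) x1=(0.4873, -0.7218) x2=(0.9720, -0.9284) x3=(-0.9969, 1.4925)
step 20: x0=(-0.5744, -1.3526) x1=(0.4723, -0.7074) x2=(0.9718, -0.9173) x3=(-1.0011, 1.4769)
step 21: x0=(-0.5723, -1.3405) x1=(0.4565, -0.6922) x2=(0.9714, -0.9060) x3=(-1.0050, 1.4607)

pair (1,2), distance 0.4014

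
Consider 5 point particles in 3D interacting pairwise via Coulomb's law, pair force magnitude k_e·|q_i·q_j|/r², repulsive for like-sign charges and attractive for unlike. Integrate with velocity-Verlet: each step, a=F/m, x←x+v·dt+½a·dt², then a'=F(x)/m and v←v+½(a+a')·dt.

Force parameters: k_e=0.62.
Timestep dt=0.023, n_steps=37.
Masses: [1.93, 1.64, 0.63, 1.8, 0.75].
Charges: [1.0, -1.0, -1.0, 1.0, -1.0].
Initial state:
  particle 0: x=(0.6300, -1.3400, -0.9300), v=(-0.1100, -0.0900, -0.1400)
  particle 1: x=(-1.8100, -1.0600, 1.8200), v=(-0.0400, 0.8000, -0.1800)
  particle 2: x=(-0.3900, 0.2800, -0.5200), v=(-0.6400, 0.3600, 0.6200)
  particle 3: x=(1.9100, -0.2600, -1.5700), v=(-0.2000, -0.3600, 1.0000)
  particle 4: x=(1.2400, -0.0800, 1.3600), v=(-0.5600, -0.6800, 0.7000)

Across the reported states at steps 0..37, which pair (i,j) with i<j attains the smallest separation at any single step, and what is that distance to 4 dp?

pair (0,3), distance 1.5582

step 0: x0=(0.6300, -1.3400, -0.9300) x1=(-1.8100, -1.0600, 1.8200) x2=(-0.3900, 0.2800, -0.5200) x3=(1.9100, -0.2600, -1.5700) x4=(1.2400, -0.0800, 1.3600)
step 1: x0=(0.6274, -1.3421, -0.9332) x1=(-1.8109, -1.0416, 1.8159) x2=(-0.4047, 0.2882, -0.5058) x3=(1.9054, -0.2683, -1.5470) x4=(1.2272, -0.0957, 1.3761)
step 2: x0=(0.6248, -1.3441, -0.9363) x1=(-1.8119, -1.0232, 1.8117) x2=(-0.4192, 0.2964, -0.4918) x3=(1.9008, -0.2765, -1.5240) x4=(1.2144, -0.1113, 1.3921)
step 3: x0=(0.6221, -1.3461, -0.9394) x1=(-1.8128, -1.0049, 1.8076) x2=(-0.4337, 0.3044, -0.4780) x3=(1.8962, -0.2847, -1.5009) x4=(1.2017, -0.1270, 1.4081)
step 4: x0=(0.6194, -1.3482, -0.9424) x1=(-1.8138, -0.9865, 1.8035) x2=(-0.4480, 0.3124, -0.4643) x3=(1.8917, -0.2928, -1.4779) x4=(1.1891, -0.1428, 1.4240)
step 5: x0=(0.6165, -1.3502, -0.9454) x1=(-1.8148, -0.9682, 1.7993) x2=(-0.4622, 0.3203, -0.4508) x3=(1.8871, -0.3009, -1.4548) x4=(1.1766, -0.1586, 1.4398)
step 6: x0=(0.6137, -1.3522, -0.9483) x1=(-1.8158, -0.9499, 1.7952) x2=(-0.4763, 0.3281, -0.4374) x3=(1.8826, -0.3089, -1.4317) x4=(1.1642, -0.1744, 1.4556)
step 7: x0=(0.6107, -1.3542, -0.9511) x1=(-1.8168, -0.9316, 1.7911) x2=(-0.4903, 0.3359, -0.4242) x3=(1.8780, -0.3169, -1.4086) x4=(1.1519, -0.1902, 1.4714)
step 8: x0=(0.6077, -1.3561, -0.9539) x1=(-1.8178, -0.9133, 1.7870) x2=(-0.5042, 0.3435, -0.4112) x3=(1.8735, -0.3249, -1.3855) x4=(1.1396, -0.2060, 1.4871)
step 9: x0=(0.6046, -1.3581, -0.9567) x1=(-1.8188, -0.8950, 1.7829) x2=(-0.5180, 0.3512, -0.3983) x3=(1.8690, -0.3328, -1.3624) x4=(1.1275, -0.2219, 1.5027)
step 10: x0=(0.6014, -1.3601, -0.9594) x1=(-1.8199, -0.8768, 1.7788) x2=(-0.5317, 0.3587, -0.3856) x3=(1.8645, -0.3407, -1.3392) x4=(1.1154, -0.2378, 1.5183)
step 11: x0=(0.5982, -1.3621, -0.9620) x1=(-1.8210, -0.8586, 1.7747) x2=(-0.5453, 0.3662, -0.3731) x3=(1.8600, -0.3485, -1.3160) x4=(1.1034, -0.2538, 1.5338)
step 12: x0=(0.5949, -1.3640, -0.9646) x1=(-1.8221, -0.8403, 1.7706) x2=(-0.5587, 0.3736, -0.3608) x3=(1.8555, -0.3563, -1.2928) x4=(1.0916, -0.2698, 1.5493)
step 13: x0=(0.5915, -1.3660, -0.9671) x1=(-1.8232, -0.8221, 1.7665) x2=(-0.5721, 0.3809, -0.3486) x3=(1.8511, -0.3640, -1.2696) x4=(1.0798, -0.2858, 1.5647)
step 14: x0=(0.5880, -1.3680, -0.9696) x1=(-1.8243, -0.8040, 1.7624) x2=(-0.5853, 0.3882, -0.3365) x3=(1.8467, -0.3717, -1.2464) x4=(1.0681, -0.3018, 1.5801)
step 15: x0=(0.5845, -1.3699, -0.9720) x1=(-1.8255, -0.7858, 1.7584) x2=(-0.5985, 0.3955, -0.3247) x3=(1.8423, -0.3793, -1.2231) x4=(1.0565, -0.3179, 1.5954)
step 16: x0=(0.5809, -1.3719, -0.9744) x1=(-1.8266, -0.7677, 1.7543) x2=(-0.6115, 0.4027, -0.3130) x3=(1.8379, -0.3869, -1.1998) x4=(1.0450, -0.3340, 1.6106)
step 17: x0=(0.5773, -1.3739, -0.9768) x1=(-1.8278, -0.7495, 1.7502) x2=(-0.6245, 0.4098, -0.3014) x3=(1.8335, -0.3944, -1.1765) x4=(1.0335, -0.3501, 1.6258)
step 18: x0=(0.5735, -1.3759, -0.9790) x1=(-1.8290, -0.7314, 1.7462) x2=(-0.6373, 0.4169, -0.2900) x3=(1.8291, -0.4019, -1.1532) x4=(1.0222, -0.3663, 1.6410)
step 19: x0=(0.5697, -1.3779, -0.9813) x1=(-1.8303, -0.7133, 1.7421) x2=(-0.6500, 0.4240, -0.2788) x3=(1.8248, -0.4093, -1.1298) x4=(1.0110, -0.3825, 1.6560)
step 20: x0=(0.5658, -1.3798, -0.9835) x1=(-1.8315, -0.6953, 1.7381) x2=(-0.6627, 0.4310, -0.2678) x3=(1.8205, -0.4167, -1.1064) x4=(0.9999, -0.3987, 1.6711)
step 21: x0=(0.5618, -1.3818, -0.9856) x1=(-1.8328, -0.6772, 1.7341) x2=(-0.6752, 0.4379, -0.2569) x3=(1.8162, -0.4241, -1.0830) x4=(0.9888, -0.4149, 1.6860)
step 22: x0=(0.5578, -1.3838, -0.9877) x1=(-1.8341, -0.6592, 1.7300) x2=(-0.6876, 0.4448, -0.2462) x3=(1.8120, -0.4313, -1.0596) x4=(0.9779, -0.4312, 1.7009)
step 23: x0=(0.5537, -1.3859, -0.9898) x1=(-1.8354, -0.6411, 1.7260) x2=(-0.6999, 0.4517, -0.2356) x3=(1.8077, -0.4386, -1.0361) x4=(0.9671, -0.4475, 1.7158)
step 24: x0=(0.5495, -1.3879, -0.9918) x1=(-1.8367, -0.6231, 1.7220) x2=(-0.7121, 0.4586, -0.2252) x3=(1.8035, -0.4457, -1.0126) x4=(0.9564, -0.4639, 1.7306)
step 25: x0=(0.5452, -1.3899, -0.9938) x1=(-1.8381, -0.6052, 1.7180) x2=(-0.7242, 0.4654, -0.2150) x3=(1.7993, -0.4529, -0.9891) x4=(0.9457, -0.4803, 1.7453)
step 26: x0=(0.5409, -1.3919, -0.9958) x1=(-1.8395, -0.5872, 1.7140) x2=(-0.7362, 0.4722, -0.2049) x3=(1.7952, -0.4599, -0.9655) x4=(0.9352, -0.4967, 1.7600)
step 27: x0=(0.5364, -1.3940, -0.9977) x1=(-1.8409, -0.5692, 1.7100) x2=(-0.7481, 0.4789, -0.1951) x3=(1.7910, -0.4670, -0.9419) x4=(0.9248, -0.5131, 1.7746)
step 28: x0=(0.5319, -1.3960, -0.9996) x1=(-1.8423, -0.5513, 1.7061) x2=(-0.7599, 0.4856, -0.1853) x3=(1.7869, -0.4739, -0.9182) x4=(0.9144, -0.5296, 1.7892)
step 29: x0=(0.5274, -1.3981, -1.0014) x1=(-1.8437, -0.5334, 1.7021) x2=(-0.7715, 0.4923, -0.1758) x3=(1.7828, -0.4808, -0.8946) x4=(0.9042, -0.5461, 1.8037)
step 30: x0=(0.5227, -1.4002, -1.0033) x1=(-1.8452, -0.5155, 1.6981) x2=(-0.7831, 0.4990, -0.1664) x3=(1.7788, -0.4877, -0.8709) x4=(0.8941, -0.5627, 1.8181)
step 31: x0=(0.5180, -1.4023, -1.0050) x1=(-1.8467, -0.4976, 1.6942) x2=(-0.7946, 0.5056, -0.1571) x3=(1.7748, -0.4945, -0.8471) x4=(0.8841, -0.5793, 1.8325)
step 32: x0=(0.5131, -1.4044, -1.0068) x1=(-1.8483, -0.4798, 1.6903) x2=(-0.8059, 0.5122, -0.1480) x3=(1.7707, -0.5013, -0.8233) x4=(0.8741, -0.5959, 1.8469)
step 33: x0=(0.5083, -1.4065, -1.0085) x1=(-1.8498, -0.4619, 1.6863) x2=(-0.8172, 0.5188, -0.1391) x3=(1.7668, -0.5080, -0.7995) x4=(0.8643, -0.6126, 1.8611)
step 34: x0=(0.5033, -1.4086, -1.0102) x1=(-1.8514, -0.4441, 1.6824) x2=(-0.8283, 0.5254, -0.1304) x3=(1.7628, -0.5147, -0.7756) x4=(0.8546, -0.6292, 1.8754)
step 35: x0=(0.4983, -1.4107, -1.0119) x1=(-1.8530, -0.4263, 1.6785) x2=(-0.8394, 0.5320, -0.1218) x3=(1.7589, -0.5213, -0.7517) x4=(0.8450, -0.6460, 1.8895)
step 36: x0=(0.4931, -1.4129, -1.0135) x1=(-1.8546, -0.4085, 1.6746) x2=(-0.8503, 0.5385, -0.1134) x3=(1.7550, -0.5278, -0.7277) x4=(0.8355, -0.6627, 1.9036)
step 37: x0=(0.4879, -1.4150, -1.0152) x1=(-1.8563, -0.3907, 1.6708) x2=(-0.8611, 0.5450, -0.1052) x3=(1.7511, -0.5344, -0.7037) x4=(0.8261, -0.6795, 1.9177)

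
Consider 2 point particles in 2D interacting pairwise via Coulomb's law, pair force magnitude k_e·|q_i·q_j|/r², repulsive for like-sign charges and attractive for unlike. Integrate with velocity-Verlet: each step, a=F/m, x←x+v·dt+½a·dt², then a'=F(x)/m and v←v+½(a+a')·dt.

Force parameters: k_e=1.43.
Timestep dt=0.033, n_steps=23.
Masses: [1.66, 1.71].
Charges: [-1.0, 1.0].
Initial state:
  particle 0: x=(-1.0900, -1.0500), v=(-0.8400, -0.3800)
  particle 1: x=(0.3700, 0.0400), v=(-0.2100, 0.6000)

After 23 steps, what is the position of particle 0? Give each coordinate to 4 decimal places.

step 0: x0=(-1.0900, -1.0500) x1=(0.3700, 0.0400)
step 1: x0=(-1.1176, -1.0625) x1=(0.3630, 0.0597)
step 2: x0=(-1.1450, -1.0747) x1=(0.3557, 0.0793)
step 3: x0=(-1.1722, -1.0869) x1=(0.3483, 0.0987)
step 4: x0=(-1.1992, -1.0989) x1=(0.3406, 0.1179)
step 5: x0=(-1.2260, -1.1107) x1=(0.3328, 0.1370)
step 6: x0=(-1.2526, -1.1224) x1=(0.3248, 0.1560)
step 7: x0=(-1.2790, -1.1339) x1=(0.3166, 0.1748)
step 8: x0=(-1.3053, -1.1453) x1=(0.3082, 0.1935)
step 9: x0=(-1.3314, -1.1565) x1=(0.2997, 0.2121)
step 10: x0=(-1.3573, -1.1677) x1=(0.2911, 0.2305)
step 11: x0=(-1.3831, -1.1787) x1=(0.2823, 0.2488)
step 12: x0=(-1.4087, -1.1895) x1=(0.2733, 0.2670)
step 13: x0=(-1.4342, -1.2003) x1=(0.2642, 0.2850)
step 14: x0=(-1.4596, -1.2109) x1=(0.2550, 0.3030)
step 15: x0=(-1.4848, -1.2214) x1=(0.2457, 0.3208)
step 16: x0=(-1.5099, -1.2318) x1=(0.2362, 0.3385)
step 17: x0=(-1.5348, -1.2421) x1=(0.2266, 0.3561)
step 18: x0=(-1.5597, -1.2522) x1=(0.2168, 0.3736)
step 19: x0=(-1.5844, -1.2623) x1=(0.2070, 0.3910)
step 20: x0=(-1.6090, -1.2722) x1=(0.1971, 0.4083)
step 21: x0=(-1.6335, -1.2821) x1=(0.1870, 0.4255)
step 22: x0=(-1.6579, -1.2918) x1=(0.1768, 0.4425)
step 23: x0=(-1.6822, -1.3015) x1=(0.1665, 0.4595)

(-1.6822, -1.3015)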